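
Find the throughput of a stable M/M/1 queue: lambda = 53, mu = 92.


For a stable queue (lambda < mu), throughput = lambda = 53 per hour

53 per hour


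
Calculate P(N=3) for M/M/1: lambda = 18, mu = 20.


rho = 18/20; P(n) = (1-rho)*rho^n = (1-18/20)*(18/20)^3 = 0.0729

0.0729


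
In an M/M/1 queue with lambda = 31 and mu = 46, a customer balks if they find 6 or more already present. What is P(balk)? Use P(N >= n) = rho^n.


P(N >= 6) = rho^6 = (31/46)^6 = 0.0937

0.0937


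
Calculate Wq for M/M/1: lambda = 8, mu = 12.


rho = 8/12; Wq = rho/(mu - lambda) = 0.1667 hours

0.1667 hours


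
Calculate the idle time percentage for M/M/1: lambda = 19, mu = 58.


Idle fraction = (1 - rho) * 100 = (1 - 19/58) * 100 = 67.2%

67.2%


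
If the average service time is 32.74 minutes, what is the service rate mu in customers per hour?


mu = 60 / avg_service_time = 60 / 32.74 = 1.83 per hour

1.83 per hour


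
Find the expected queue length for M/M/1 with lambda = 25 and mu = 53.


rho = 25/53; Lq = rho^2/(1-rho) = 0.42

0.42


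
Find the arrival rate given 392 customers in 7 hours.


lambda = total arrivals / time = 392 / 7 = 56.0 per hour

56.0 per hour


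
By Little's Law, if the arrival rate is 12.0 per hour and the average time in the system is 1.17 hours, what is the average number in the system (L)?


L = lambda * W = 12.0 * 1.17 = 14.04

14.04


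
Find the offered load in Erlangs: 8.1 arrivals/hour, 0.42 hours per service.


Offered load a = lambda * E[S] = 8.1 * 0.42 = 3.4 Erlangs

3.4 Erlangs


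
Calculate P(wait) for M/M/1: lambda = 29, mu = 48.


P(wait) = rho = lambda/mu = 29/48 = 0.6042

0.6042


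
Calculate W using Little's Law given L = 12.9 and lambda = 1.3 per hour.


W = L / lambda = 12.9 / 1.3 = 9.9231 hours

9.9231 hours


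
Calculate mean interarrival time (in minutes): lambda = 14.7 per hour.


Mean interarrival time = 60/lambda = 60/14.7 = 4.08 minutes

4.08 minutes


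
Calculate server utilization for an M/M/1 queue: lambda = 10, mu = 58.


rho = lambda/mu = 10/58 = 0.1724

0.1724


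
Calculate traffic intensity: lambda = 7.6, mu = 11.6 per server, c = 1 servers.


rho = lambda / (c * mu) = 7.6 / (1 * 11.6) = 0.6552

0.6552


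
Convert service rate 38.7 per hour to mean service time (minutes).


Mean service time = 60/mu = 60/38.7 = 1.55 minutes

1.55 minutes


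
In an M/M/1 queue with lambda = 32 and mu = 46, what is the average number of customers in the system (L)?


rho = 32/46; L = rho/(1-rho) = 2.29

2.29


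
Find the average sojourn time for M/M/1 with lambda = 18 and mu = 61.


W = 1/(mu - lambda) = 1/(61 - 18) = 0.0233 hours

0.0233 hours


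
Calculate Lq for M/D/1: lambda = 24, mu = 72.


M/D/1: Lq = rho^2 / (2*(1-rho)) where rho = 24/72; Lq = 0.08

0.08


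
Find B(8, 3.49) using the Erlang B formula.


B(N,A) = (A^N/N!) / sum(A^k/k!, k=0..N) with N=8, A=3.49 = 0.0168

0.0168


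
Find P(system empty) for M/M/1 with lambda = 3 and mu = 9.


P0 = 1 - rho = 1 - 3/9 = 0.6667

0.6667


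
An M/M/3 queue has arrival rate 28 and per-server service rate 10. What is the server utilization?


rho = lambda/(c*mu) = 28/(3*10) = 0.9333

0.9333


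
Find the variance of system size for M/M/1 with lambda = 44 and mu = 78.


rho = 44/78; Var(N) = rho/(1-rho)^2 = 2.97

2.97


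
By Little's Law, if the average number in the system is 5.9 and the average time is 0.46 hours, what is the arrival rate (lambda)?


lambda = L / W = 5.9 / 0.46 = 12.83 per hour

12.83 per hour


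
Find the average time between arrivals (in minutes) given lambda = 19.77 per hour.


Mean interarrival time = 60/lambda = 60/19.77 = 3.03 minutes

3.03 minutes


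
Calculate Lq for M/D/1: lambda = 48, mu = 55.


M/D/1: Lq = rho^2 / (2*(1-rho)) where rho = 48/55; Lq = 2.99

2.99


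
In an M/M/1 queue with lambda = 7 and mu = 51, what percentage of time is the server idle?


Idle fraction = (1 - rho) * 100 = (1 - 7/51) * 100 = 86.3%

86.3%


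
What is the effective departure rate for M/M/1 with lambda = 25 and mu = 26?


For a stable queue (lambda < mu), throughput = lambda = 25 per hour

25 per hour


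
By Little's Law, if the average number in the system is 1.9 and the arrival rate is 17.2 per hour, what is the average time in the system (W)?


W = L / lambda = 1.9 / 17.2 = 0.1105 hours

0.1105 hours


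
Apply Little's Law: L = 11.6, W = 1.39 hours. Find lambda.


lambda = L / W = 11.6 / 1.39 = 8.35 per hour

8.35 per hour


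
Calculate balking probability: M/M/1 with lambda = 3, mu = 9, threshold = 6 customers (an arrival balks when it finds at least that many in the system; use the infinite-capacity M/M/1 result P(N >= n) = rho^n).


P(N >= 6) = rho^6 = (3/9)^6 = 0.0014

0.0014


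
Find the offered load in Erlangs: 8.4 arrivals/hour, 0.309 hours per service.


Offered load a = lambda * E[S] = 8.4 * 0.309 = 2.6 Erlangs

2.6 Erlangs


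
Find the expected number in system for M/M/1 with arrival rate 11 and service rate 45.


rho = 11/45; L = rho/(1-rho) = 0.32

0.32


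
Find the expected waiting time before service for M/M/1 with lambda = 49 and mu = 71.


rho = 49/71; Wq = rho/(mu - lambda) = 0.0314 hours

0.0314 hours


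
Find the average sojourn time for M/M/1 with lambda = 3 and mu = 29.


W = 1/(mu - lambda) = 1/(29 - 3) = 0.0385 hours

0.0385 hours


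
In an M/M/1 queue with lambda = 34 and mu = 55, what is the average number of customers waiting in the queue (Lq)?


rho = 34/55; Lq = rho^2/(1-rho) = 1.0

1.0


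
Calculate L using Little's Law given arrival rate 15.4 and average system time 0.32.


L = lambda * W = 15.4 * 0.32 = 4.93

4.93


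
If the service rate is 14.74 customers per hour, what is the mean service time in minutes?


Mean service time = 60/mu = 60/14.74 = 4.07 minutes

4.07 minutes


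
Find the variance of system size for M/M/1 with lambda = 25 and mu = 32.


rho = 25/32; Var(N) = rho/(1-rho)^2 = 16.33

16.33


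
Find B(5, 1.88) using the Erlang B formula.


B(N,A) = (A^N/N!) / sum(A^k/k!, k=0..N) with N=5, A=1.88 = 0.0302

0.0302


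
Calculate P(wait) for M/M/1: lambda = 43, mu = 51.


P(wait) = rho = lambda/mu = 43/51 = 0.8431

0.8431


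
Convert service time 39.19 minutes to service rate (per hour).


mu = 60 / avg_service_time = 60 / 39.19 = 1.53 per hour

1.53 per hour


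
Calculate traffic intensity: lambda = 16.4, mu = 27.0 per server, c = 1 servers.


rho = lambda / (c * mu) = 16.4 / (1 * 27.0) = 0.6074

0.6074


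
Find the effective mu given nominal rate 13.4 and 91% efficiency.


Effective rate = mu * efficiency = 13.4 * 0.91 = 12.19 per hour

12.19 per hour


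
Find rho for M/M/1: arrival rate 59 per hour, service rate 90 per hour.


rho = lambda/mu = 59/90 = 0.6556

0.6556


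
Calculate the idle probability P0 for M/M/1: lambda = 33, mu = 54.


P0 = 1 - rho = 1 - 33/54 = 0.3889

0.3889


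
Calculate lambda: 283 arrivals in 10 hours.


lambda = total arrivals / time = 283 / 10 = 28.3 per hour

28.3 per hour


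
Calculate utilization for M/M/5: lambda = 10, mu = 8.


rho = lambda/(c*mu) = 10/(5*8) = 0.25

0.25


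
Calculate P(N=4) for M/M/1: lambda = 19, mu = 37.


rho = 19/37; P(n) = (1-rho)*rho^n = (1-19/37)*(19/37)^4 = 0.0338

0.0338


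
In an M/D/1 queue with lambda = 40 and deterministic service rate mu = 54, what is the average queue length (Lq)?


M/D/1: Lq = rho^2 / (2*(1-rho)) where rho = 40/54; Lq = 1.06

1.06


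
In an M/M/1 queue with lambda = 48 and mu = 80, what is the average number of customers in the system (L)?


rho = 48/80; L = rho/(1-rho) = 1.5

1.5


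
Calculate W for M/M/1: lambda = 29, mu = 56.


W = 1/(mu - lambda) = 1/(56 - 29) = 0.037 hours

0.037 hours


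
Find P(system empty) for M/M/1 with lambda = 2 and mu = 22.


P0 = 1 - rho = 1 - 2/22 = 0.9091

0.9091


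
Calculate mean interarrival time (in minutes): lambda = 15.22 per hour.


Mean interarrival time = 60/lambda = 60/15.22 = 3.94 minutes

3.94 minutes


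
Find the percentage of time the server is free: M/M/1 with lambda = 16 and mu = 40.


Idle fraction = (1 - rho) * 100 = (1 - 16/40) * 100 = 60.0%

60.0%


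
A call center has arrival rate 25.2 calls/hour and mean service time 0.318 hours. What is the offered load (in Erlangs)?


Offered load a = lambda * E[S] = 25.2 * 0.318 = 8.01 Erlangs

8.01 Erlangs


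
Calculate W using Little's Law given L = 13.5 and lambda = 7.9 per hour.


W = L / lambda = 13.5 / 7.9 = 1.7089 hours

1.7089 hours


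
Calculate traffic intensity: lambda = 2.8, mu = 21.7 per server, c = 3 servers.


rho = lambda / (c * mu) = 2.8 / (3 * 21.7) = 0.043

0.043


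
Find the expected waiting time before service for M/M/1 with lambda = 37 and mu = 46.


rho = 37/46; Wq = rho/(mu - lambda) = 0.0894 hours

0.0894 hours


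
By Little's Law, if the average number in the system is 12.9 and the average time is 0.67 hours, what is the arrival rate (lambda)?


lambda = L / W = 12.9 / 0.67 = 19.25 per hour

19.25 per hour


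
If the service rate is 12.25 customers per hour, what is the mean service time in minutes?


Mean service time = 60/mu = 60/12.25 = 4.9 minutes

4.9 minutes


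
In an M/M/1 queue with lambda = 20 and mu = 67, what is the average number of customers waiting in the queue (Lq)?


rho = 20/67; Lq = rho^2/(1-rho) = 0.13

0.13


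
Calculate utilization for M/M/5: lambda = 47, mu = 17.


rho = lambda/(c*mu) = 47/(5*17) = 0.5529

0.5529


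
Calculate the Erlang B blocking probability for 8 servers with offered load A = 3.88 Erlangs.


B(N,A) = (A^N/N!) / sum(A^k/k!, k=0..N) with N=8, A=3.88 = 0.0268

0.0268


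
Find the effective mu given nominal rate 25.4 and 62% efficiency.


Effective rate = mu * efficiency = 25.4 * 0.62 = 15.75 per hour

15.75 per hour


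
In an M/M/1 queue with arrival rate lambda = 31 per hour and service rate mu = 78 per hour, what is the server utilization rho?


rho = lambda/mu = 31/78 = 0.3974

0.3974


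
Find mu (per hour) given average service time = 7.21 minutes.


mu = 60 / avg_service_time = 60 / 7.21 = 8.32 per hour

8.32 per hour


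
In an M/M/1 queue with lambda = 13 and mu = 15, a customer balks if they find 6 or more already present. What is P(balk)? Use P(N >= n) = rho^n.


P(N >= 6) = rho^6 = (13/15)^6 = 0.4238

0.4238


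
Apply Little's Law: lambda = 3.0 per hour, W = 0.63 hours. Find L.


L = lambda * W = 3.0 * 0.63 = 1.89

1.89


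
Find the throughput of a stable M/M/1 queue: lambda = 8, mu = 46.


For a stable queue (lambda < mu), throughput = lambda = 8 per hour

8 per hour


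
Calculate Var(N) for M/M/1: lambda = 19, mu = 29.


rho = 19/29; Var(N) = rho/(1-rho)^2 = 5.51

5.51


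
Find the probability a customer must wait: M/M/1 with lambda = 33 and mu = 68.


P(wait) = rho = lambda/mu = 33/68 = 0.4853

0.4853


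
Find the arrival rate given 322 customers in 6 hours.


lambda = total arrivals / time = 322 / 6 = 53.67 per hour

53.67 per hour


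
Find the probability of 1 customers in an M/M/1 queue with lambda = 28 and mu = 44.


rho = 28/44; P(n) = (1-rho)*rho^n = (1-28/44)*(28/44)^1 = 0.2314

0.2314


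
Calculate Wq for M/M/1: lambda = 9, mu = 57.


rho = 9/57; Wq = rho/(mu - lambda) = 0.0033 hours

0.0033 hours


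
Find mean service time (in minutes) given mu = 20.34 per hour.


Mean service time = 60/mu = 60/20.34 = 2.95 minutes

2.95 minutes


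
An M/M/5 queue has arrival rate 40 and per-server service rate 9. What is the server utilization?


rho = lambda/(c*mu) = 40/(5*9) = 0.8889

0.8889


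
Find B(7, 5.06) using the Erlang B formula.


B(N,A) = (A^N/N!) / sum(A^k/k!, k=0..N) with N=7, A=5.06 = 0.1243

0.1243


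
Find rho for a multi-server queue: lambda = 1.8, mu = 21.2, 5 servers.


rho = lambda / (c * mu) = 1.8 / (5 * 21.2) = 0.017

0.017


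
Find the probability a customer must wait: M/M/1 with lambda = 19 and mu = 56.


P(wait) = rho = lambda/mu = 19/56 = 0.3393

0.3393


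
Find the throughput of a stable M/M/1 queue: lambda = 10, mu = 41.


For a stable queue (lambda < mu), throughput = lambda = 10 per hour

10 per hour


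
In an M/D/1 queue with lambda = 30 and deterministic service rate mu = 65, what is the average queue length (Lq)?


M/D/1: Lq = rho^2 / (2*(1-rho)) where rho = 30/65; Lq = 0.2

0.2


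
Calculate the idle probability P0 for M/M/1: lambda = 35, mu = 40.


P0 = 1 - rho = 1 - 35/40 = 0.125

0.125


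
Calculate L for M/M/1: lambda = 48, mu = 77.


rho = 48/77; L = rho/(1-rho) = 1.66

1.66


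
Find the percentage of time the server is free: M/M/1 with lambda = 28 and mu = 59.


Idle fraction = (1 - rho) * 100 = (1 - 28/59) * 100 = 52.5%

52.5%


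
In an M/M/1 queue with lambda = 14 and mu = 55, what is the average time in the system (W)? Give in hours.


W = 1/(mu - lambda) = 1/(55 - 14) = 0.0244 hours

0.0244 hours


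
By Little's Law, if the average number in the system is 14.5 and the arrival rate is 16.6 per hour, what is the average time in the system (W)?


W = L / lambda = 14.5 / 16.6 = 0.8735 hours

0.8735 hours


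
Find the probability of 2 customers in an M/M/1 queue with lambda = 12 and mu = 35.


rho = 12/35; P(n) = (1-rho)*rho^n = (1-12/35)*(12/35)^2 = 0.0772

0.0772


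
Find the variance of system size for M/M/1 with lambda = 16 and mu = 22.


rho = 16/22; Var(N) = rho/(1-rho)^2 = 9.78

9.78


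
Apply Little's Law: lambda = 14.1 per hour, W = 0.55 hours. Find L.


L = lambda * W = 14.1 * 0.55 = 7.76

7.76


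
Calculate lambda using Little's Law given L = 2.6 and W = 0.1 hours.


lambda = L / W = 2.6 / 0.1 = 26.0 per hour

26.0 per hour


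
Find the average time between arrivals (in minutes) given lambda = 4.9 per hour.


Mean interarrival time = 60/lambda = 60/4.9 = 12.24 minutes

12.24 minutes


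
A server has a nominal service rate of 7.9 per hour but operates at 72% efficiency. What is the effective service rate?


Effective rate = mu * efficiency = 7.9 * 0.72 = 5.69 per hour

5.69 per hour


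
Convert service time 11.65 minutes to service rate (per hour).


mu = 60 / avg_service_time = 60 / 11.65 = 5.15 per hour

5.15 per hour


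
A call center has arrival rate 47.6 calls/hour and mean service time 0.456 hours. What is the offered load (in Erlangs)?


Offered load a = lambda * E[S] = 47.6 * 0.456 = 21.71 Erlangs

21.71 Erlangs


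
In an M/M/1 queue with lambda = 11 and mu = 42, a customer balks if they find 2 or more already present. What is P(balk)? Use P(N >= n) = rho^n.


P(N >= 2) = rho^2 = (11/42)^2 = 0.0686

0.0686


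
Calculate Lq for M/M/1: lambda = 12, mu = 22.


rho = 12/22; Lq = rho^2/(1-rho) = 0.65

0.65


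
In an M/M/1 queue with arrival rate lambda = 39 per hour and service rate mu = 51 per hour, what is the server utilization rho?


rho = lambda/mu = 39/51 = 0.7647

0.7647


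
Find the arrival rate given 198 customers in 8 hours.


lambda = total arrivals / time = 198 / 8 = 24.75 per hour

24.75 per hour


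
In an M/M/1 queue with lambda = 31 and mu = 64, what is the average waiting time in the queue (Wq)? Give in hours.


rho = 31/64; Wq = rho/(mu - lambda) = 0.0147 hours

0.0147 hours


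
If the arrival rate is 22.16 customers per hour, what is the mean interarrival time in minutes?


Mean interarrival time = 60/lambda = 60/22.16 = 2.71 minutes

2.71 minutes


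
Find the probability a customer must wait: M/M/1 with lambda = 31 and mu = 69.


P(wait) = rho = lambda/mu = 31/69 = 0.4493

0.4493


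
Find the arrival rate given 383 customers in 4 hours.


lambda = total arrivals / time = 383 / 4 = 95.75 per hour

95.75 per hour


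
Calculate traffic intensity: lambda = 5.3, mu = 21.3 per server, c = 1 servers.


rho = lambda / (c * mu) = 5.3 / (1 * 21.3) = 0.2488

0.2488


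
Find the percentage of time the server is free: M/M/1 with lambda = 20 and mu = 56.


Idle fraction = (1 - rho) * 100 = (1 - 20/56) * 100 = 64.3%

64.3%


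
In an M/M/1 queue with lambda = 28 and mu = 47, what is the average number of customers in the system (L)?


rho = 28/47; L = rho/(1-rho) = 1.47

1.47


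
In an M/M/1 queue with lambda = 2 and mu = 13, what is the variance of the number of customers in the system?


rho = 2/13; Var(N) = rho/(1-rho)^2 = 0.21

0.21


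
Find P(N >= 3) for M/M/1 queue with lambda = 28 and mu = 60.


P(N >= 3) = rho^3 = (28/60)^3 = 0.1016

0.1016


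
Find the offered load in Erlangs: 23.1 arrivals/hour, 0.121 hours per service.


Offered load a = lambda * E[S] = 23.1 * 0.121 = 2.8 Erlangs

2.8 Erlangs


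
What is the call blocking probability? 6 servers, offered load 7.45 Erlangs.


B(N,A) = (A^N/N!) / sum(A^k/k!, k=0..N) with N=6, A=7.45 = 0.3586

0.3586


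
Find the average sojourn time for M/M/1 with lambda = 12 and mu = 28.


W = 1/(mu - lambda) = 1/(28 - 12) = 0.0625 hours

0.0625 hours


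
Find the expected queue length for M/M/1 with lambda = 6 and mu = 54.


rho = 6/54; Lq = rho^2/(1-rho) = 0.01

0.01


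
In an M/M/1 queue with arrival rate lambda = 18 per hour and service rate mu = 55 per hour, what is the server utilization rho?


rho = lambda/mu = 18/55 = 0.3273

0.3273


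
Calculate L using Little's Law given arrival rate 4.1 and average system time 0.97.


L = lambda * W = 4.1 * 0.97 = 3.98

3.98


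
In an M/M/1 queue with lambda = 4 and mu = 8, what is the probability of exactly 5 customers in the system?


rho = 4/8; P(n) = (1-rho)*rho^n = (1-4/8)*(4/8)^5 = 0.0156

0.0156


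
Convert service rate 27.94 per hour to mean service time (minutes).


Mean service time = 60/mu = 60/27.94 = 2.15 minutes

2.15 minutes


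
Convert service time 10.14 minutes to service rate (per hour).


mu = 60 / avg_service_time = 60 / 10.14 = 5.92 per hour

5.92 per hour


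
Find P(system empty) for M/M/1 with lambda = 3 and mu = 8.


P0 = 1 - rho = 1 - 3/8 = 0.625

0.625


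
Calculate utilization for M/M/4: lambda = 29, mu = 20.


rho = lambda/(c*mu) = 29/(4*20) = 0.3625

0.3625


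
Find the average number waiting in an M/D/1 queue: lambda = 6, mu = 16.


M/D/1: Lq = rho^2 / (2*(1-rho)) where rho = 6/16; Lq = 0.11

0.11


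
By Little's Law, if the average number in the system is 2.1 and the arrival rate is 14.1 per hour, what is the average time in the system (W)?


W = L / lambda = 2.1 / 14.1 = 0.1489 hours

0.1489 hours


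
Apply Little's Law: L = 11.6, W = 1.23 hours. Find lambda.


lambda = L / W = 11.6 / 1.23 = 9.43 per hour

9.43 per hour


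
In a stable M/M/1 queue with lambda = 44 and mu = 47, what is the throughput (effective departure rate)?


For a stable queue (lambda < mu), throughput = lambda = 44 per hour

44 per hour


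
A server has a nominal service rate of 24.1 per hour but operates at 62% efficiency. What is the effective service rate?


Effective rate = mu * efficiency = 24.1 * 0.62 = 14.94 per hour

14.94 per hour


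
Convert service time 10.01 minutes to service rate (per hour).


mu = 60 / avg_service_time = 60 / 10.01 = 5.99 per hour

5.99 per hour


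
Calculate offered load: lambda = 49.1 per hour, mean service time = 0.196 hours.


Offered load a = lambda * E[S] = 49.1 * 0.196 = 9.62 Erlangs

9.62 Erlangs


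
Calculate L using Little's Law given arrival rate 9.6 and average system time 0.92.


L = lambda * W = 9.6 * 0.92 = 8.83

8.83


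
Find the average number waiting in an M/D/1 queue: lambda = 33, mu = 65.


M/D/1: Lq = rho^2 / (2*(1-rho)) where rho = 33/65; Lq = 0.26

0.26


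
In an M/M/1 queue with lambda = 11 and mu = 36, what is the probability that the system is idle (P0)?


P0 = 1 - rho = 1 - 11/36 = 0.6944

0.6944


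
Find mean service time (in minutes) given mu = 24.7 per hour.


Mean service time = 60/mu = 60/24.7 = 2.43 minutes

2.43 minutes


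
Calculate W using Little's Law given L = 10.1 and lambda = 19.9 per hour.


W = L / lambda = 10.1 / 19.9 = 0.5075 hours

0.5075 hours


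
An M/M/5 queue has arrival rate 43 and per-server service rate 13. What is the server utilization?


rho = lambda/(c*mu) = 43/(5*13) = 0.6615

0.6615


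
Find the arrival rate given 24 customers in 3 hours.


lambda = total arrivals / time = 24 / 3 = 8.0 per hour

8.0 per hour


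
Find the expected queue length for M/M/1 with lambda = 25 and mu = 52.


rho = 25/52; Lq = rho^2/(1-rho) = 0.45

0.45


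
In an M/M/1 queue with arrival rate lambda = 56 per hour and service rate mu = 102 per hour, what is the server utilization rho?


rho = lambda/mu = 56/102 = 0.549

0.549


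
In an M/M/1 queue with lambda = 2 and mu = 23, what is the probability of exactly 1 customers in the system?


rho = 2/23; P(n) = (1-rho)*rho^n = (1-2/23)*(2/23)^1 = 0.0794

0.0794


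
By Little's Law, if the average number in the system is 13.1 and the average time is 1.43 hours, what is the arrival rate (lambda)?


lambda = L / W = 13.1 / 1.43 = 9.16 per hour

9.16 per hour


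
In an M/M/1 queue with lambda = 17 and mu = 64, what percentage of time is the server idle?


Idle fraction = (1 - rho) * 100 = (1 - 17/64) * 100 = 73.4%

73.4%


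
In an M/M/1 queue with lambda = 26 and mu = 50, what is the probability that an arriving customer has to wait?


P(wait) = rho = lambda/mu = 26/50 = 0.52

0.52


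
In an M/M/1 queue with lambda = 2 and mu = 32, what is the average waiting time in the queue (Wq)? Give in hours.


rho = 2/32; Wq = rho/(mu - lambda) = 0.0021 hours

0.0021 hours


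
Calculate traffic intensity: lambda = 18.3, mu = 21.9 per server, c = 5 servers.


rho = lambda / (c * mu) = 18.3 / (5 * 21.9) = 0.1671

0.1671


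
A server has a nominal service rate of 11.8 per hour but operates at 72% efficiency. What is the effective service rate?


Effective rate = mu * efficiency = 11.8 * 0.72 = 8.5 per hour

8.5 per hour


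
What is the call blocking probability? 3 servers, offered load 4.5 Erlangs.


B(N,A) = (A^N/N!) / sum(A^k/k!, k=0..N) with N=3, A=4.5 = 0.4929

0.4929


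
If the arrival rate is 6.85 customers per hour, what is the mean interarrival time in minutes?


Mean interarrival time = 60/lambda = 60/6.85 = 8.76 minutes

8.76 minutes


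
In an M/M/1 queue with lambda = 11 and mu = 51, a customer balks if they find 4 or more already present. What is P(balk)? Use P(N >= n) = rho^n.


P(N >= 4) = rho^4 = (11/51)^4 = 0.0022

0.0022


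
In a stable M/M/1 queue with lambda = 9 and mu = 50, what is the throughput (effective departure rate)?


For a stable queue (lambda < mu), throughput = lambda = 9 per hour

9 per hour


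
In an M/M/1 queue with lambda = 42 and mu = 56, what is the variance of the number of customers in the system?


rho = 42/56; Var(N) = rho/(1-rho)^2 = 12.0

12.0


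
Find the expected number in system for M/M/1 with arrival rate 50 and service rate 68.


rho = 50/68; L = rho/(1-rho) = 2.78

2.78


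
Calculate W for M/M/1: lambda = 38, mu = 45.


W = 1/(mu - lambda) = 1/(45 - 38) = 0.1429 hours

0.1429 hours


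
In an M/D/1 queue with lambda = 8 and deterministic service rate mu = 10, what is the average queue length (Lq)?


M/D/1: Lq = rho^2 / (2*(1-rho)) where rho = 8/10; Lq = 1.6

1.6


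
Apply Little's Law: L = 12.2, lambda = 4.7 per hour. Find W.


W = L / lambda = 12.2 / 4.7 = 2.5957 hours

2.5957 hours


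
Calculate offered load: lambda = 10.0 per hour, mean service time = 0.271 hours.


Offered load a = lambda * E[S] = 10.0 * 0.271 = 2.71 Erlangs

2.71 Erlangs


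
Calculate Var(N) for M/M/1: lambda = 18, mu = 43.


rho = 18/43; Var(N) = rho/(1-rho)^2 = 1.24

1.24


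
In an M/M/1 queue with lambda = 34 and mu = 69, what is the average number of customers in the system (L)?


rho = 34/69; L = rho/(1-rho) = 0.97

0.97


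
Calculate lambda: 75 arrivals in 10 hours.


lambda = total arrivals / time = 75 / 10 = 7.5 per hour

7.5 per hour


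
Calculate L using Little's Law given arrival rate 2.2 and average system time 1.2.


L = lambda * W = 2.2 * 1.2 = 2.64

2.64


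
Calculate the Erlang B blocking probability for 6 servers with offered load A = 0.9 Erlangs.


B(N,A) = (A^N/N!) / sum(A^k/k!, k=0..N) with N=6, A=0.9 = 0.0003

0.0003


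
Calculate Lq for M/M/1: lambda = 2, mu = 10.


rho = 2/10; Lq = rho^2/(1-rho) = 0.05

0.05


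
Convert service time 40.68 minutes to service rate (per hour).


mu = 60 / avg_service_time = 60 / 40.68 = 1.47 per hour

1.47 per hour


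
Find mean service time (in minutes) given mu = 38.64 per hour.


Mean service time = 60/mu = 60/38.64 = 1.55 minutes

1.55 minutes


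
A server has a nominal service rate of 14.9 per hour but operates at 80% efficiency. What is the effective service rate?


Effective rate = mu * efficiency = 14.9 * 0.8 = 11.92 per hour

11.92 per hour


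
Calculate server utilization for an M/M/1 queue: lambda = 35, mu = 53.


rho = lambda/mu = 35/53 = 0.6604

0.6604


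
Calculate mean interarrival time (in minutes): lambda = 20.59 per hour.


Mean interarrival time = 60/lambda = 60/20.59 = 2.91 minutes

2.91 minutes


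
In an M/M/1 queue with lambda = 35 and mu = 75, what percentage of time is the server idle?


Idle fraction = (1 - rho) * 100 = (1 - 35/75) * 100 = 53.3%

53.3%


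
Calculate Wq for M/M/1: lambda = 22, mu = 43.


rho = 22/43; Wq = rho/(mu - lambda) = 0.0244 hours

0.0244 hours


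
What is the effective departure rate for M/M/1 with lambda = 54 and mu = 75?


For a stable queue (lambda < mu), throughput = lambda = 54 per hour

54 per hour


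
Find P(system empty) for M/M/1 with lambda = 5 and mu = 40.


P0 = 1 - rho = 1 - 5/40 = 0.875

0.875


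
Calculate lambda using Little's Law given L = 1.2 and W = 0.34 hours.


lambda = L / W = 1.2 / 0.34 = 3.53 per hour

3.53 per hour


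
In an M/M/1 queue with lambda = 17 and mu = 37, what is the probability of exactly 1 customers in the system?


rho = 17/37; P(n) = (1-rho)*rho^n = (1-17/37)*(17/37)^1 = 0.2484

0.2484


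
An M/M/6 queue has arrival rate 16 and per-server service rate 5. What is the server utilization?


rho = lambda/(c*mu) = 16/(6*5) = 0.5333

0.5333


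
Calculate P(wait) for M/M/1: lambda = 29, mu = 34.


P(wait) = rho = lambda/mu = 29/34 = 0.8529

0.8529


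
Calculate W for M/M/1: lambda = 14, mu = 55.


W = 1/(mu - lambda) = 1/(55 - 14) = 0.0244 hours

0.0244 hours


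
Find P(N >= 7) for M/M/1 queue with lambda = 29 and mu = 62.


P(N >= 7) = rho^7 = (29/62)^7 = 0.0049

0.0049


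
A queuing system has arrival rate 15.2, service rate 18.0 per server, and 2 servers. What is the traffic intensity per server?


rho = lambda / (c * mu) = 15.2 / (2 * 18.0) = 0.4222

0.4222


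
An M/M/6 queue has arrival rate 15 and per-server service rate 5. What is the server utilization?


rho = lambda/(c*mu) = 15/(6*5) = 0.5

0.5


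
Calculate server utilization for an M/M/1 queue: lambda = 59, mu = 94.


rho = lambda/mu = 59/94 = 0.6277

0.6277


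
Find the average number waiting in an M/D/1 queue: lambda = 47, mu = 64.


M/D/1: Lq = rho^2 / (2*(1-rho)) where rho = 47/64; Lq = 1.02

1.02


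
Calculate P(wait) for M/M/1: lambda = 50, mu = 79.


P(wait) = rho = lambda/mu = 50/79 = 0.6329

0.6329


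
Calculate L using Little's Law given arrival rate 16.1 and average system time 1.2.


L = lambda * W = 16.1 * 1.2 = 19.32

19.32


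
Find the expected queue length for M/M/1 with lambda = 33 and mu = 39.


rho = 33/39; Lq = rho^2/(1-rho) = 4.65

4.65


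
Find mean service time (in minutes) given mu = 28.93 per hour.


Mean service time = 60/mu = 60/28.93 = 2.07 minutes

2.07 minutes


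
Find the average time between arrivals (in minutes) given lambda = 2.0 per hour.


Mean interarrival time = 60/lambda = 60/2.0 = 30.0 minutes

30.0 minutes


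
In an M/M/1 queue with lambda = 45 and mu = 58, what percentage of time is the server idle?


Idle fraction = (1 - rho) * 100 = (1 - 45/58) * 100 = 22.4%

22.4%


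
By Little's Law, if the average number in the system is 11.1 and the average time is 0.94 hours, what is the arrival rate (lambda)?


lambda = L / W = 11.1 / 0.94 = 11.81 per hour

11.81 per hour


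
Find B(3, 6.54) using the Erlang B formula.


B(N,A) = (A^N/N!) / sum(A^k/k!, k=0..N) with N=3, A=6.54 = 0.6171

0.6171


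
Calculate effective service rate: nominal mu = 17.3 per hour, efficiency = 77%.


Effective rate = mu * efficiency = 17.3 * 0.77 = 13.32 per hour

13.32 per hour


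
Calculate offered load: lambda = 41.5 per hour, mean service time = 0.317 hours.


Offered load a = lambda * E[S] = 41.5 * 0.317 = 13.16 Erlangs

13.16 Erlangs


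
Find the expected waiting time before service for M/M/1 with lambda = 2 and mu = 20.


rho = 2/20; Wq = rho/(mu - lambda) = 0.0056 hours

0.0056 hours


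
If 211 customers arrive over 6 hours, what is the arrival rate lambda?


lambda = total arrivals / time = 211 / 6 = 35.17 per hour

35.17 per hour


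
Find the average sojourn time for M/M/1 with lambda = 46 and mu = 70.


W = 1/(mu - lambda) = 1/(70 - 46) = 0.0417 hours

0.0417 hours


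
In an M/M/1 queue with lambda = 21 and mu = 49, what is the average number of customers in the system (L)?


rho = 21/49; L = rho/(1-rho) = 0.75

0.75


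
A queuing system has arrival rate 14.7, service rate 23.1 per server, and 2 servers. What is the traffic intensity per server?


rho = lambda / (c * mu) = 14.7 / (2 * 23.1) = 0.3182

0.3182


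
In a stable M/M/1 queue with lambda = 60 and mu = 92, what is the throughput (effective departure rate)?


For a stable queue (lambda < mu), throughput = lambda = 60 per hour

60 per hour


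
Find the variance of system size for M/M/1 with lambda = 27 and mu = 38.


rho = 27/38; Var(N) = rho/(1-rho)^2 = 8.48

8.48


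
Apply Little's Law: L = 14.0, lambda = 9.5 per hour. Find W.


W = L / lambda = 14.0 / 9.5 = 1.4737 hours

1.4737 hours


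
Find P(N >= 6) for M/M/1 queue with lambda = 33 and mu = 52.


P(N >= 6) = rho^6 = (33/52)^6 = 0.0653

0.0653


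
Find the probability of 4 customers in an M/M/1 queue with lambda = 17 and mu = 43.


rho = 17/43; P(n) = (1-rho)*rho^n = (1-17/43)*(17/43)^4 = 0.0148

0.0148


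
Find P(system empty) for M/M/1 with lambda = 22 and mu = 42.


P0 = 1 - rho = 1 - 22/42 = 0.4762

0.4762


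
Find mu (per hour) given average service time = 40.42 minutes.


mu = 60 / avg_service_time = 60 / 40.42 = 1.48 per hour

1.48 per hour


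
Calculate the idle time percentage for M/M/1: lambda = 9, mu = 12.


Idle fraction = (1 - rho) * 100 = (1 - 9/12) * 100 = 25.0%

25.0%


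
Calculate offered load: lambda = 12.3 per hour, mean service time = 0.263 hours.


Offered load a = lambda * E[S] = 12.3 * 0.263 = 3.23 Erlangs

3.23 Erlangs


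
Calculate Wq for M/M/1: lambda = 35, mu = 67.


rho = 35/67; Wq = rho/(mu - lambda) = 0.0163 hours

0.0163 hours


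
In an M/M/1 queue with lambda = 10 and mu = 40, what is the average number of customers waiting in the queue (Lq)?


rho = 10/40; Lq = rho^2/(1-rho) = 0.08

0.08


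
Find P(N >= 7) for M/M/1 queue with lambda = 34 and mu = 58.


P(N >= 7) = rho^7 = (34/58)^7 = 0.0238

0.0238


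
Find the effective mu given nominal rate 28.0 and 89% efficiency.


Effective rate = mu * efficiency = 28.0 * 0.89 = 24.92 per hour

24.92 per hour


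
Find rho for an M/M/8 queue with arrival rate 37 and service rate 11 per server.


rho = lambda/(c*mu) = 37/(8*11) = 0.4205

0.4205


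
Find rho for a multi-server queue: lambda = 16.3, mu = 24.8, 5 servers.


rho = lambda / (c * mu) = 16.3 / (5 * 24.8) = 0.1315

0.1315


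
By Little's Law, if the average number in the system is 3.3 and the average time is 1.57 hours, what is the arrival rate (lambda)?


lambda = L / W = 3.3 / 1.57 = 2.1 per hour

2.1 per hour


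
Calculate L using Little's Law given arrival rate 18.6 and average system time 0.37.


L = lambda * W = 18.6 * 0.37 = 6.88

6.88


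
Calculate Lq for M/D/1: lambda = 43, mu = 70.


M/D/1: Lq = rho^2 / (2*(1-rho)) where rho = 43/70; Lq = 0.49

0.49


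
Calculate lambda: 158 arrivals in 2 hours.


lambda = total arrivals / time = 158 / 2 = 79.0 per hour

79.0 per hour


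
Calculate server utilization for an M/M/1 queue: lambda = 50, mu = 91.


rho = lambda/mu = 50/91 = 0.5495

0.5495


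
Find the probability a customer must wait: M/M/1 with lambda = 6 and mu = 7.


P(wait) = rho = lambda/mu = 6/7 = 0.8571

0.8571


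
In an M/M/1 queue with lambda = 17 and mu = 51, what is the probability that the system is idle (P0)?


P0 = 1 - rho = 1 - 17/51 = 0.6667

0.6667


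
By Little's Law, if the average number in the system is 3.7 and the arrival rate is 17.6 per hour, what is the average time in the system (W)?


W = L / lambda = 3.7 / 17.6 = 0.2102 hours

0.2102 hours


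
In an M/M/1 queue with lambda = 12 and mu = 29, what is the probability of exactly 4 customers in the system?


rho = 12/29; P(n) = (1-rho)*rho^n = (1-12/29)*(12/29)^4 = 0.0172

0.0172


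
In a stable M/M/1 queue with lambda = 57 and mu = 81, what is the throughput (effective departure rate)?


For a stable queue (lambda < mu), throughput = lambda = 57 per hour

57 per hour


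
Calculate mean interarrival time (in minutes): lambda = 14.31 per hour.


Mean interarrival time = 60/lambda = 60/14.31 = 4.19 minutes

4.19 minutes


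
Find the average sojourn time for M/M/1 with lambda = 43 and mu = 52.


W = 1/(mu - lambda) = 1/(52 - 43) = 0.1111 hours

0.1111 hours


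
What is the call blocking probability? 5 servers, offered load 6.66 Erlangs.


B(N,A) = (A^N/N!) / sum(A^k/k!, k=0..N) with N=5, A=6.66 = 0.4041

0.4041


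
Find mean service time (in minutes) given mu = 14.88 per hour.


Mean service time = 60/mu = 60/14.88 = 4.03 minutes

4.03 minutes


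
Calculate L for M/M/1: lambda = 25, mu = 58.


rho = 25/58; L = rho/(1-rho) = 0.76

0.76


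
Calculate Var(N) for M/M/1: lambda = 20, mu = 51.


rho = 20/51; Var(N) = rho/(1-rho)^2 = 1.06

1.06


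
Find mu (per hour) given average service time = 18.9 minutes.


mu = 60 / avg_service_time = 60 / 18.9 = 3.17 per hour

3.17 per hour


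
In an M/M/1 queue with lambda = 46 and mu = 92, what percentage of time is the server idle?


Idle fraction = (1 - rho) * 100 = (1 - 46/92) * 100 = 50.0%

50.0%


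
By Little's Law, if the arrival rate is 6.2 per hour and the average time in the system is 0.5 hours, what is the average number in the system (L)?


L = lambda * W = 6.2 * 0.5 = 3.1

3.1


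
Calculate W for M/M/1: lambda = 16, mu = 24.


W = 1/(mu - lambda) = 1/(24 - 16) = 0.125 hours

0.125 hours


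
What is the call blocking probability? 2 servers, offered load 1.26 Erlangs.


B(N,A) = (A^N/N!) / sum(A^k/k!, k=0..N) with N=2, A=1.26 = 0.2599

0.2599


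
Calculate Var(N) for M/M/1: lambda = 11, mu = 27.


rho = 11/27; Var(N) = rho/(1-rho)^2 = 1.16

1.16


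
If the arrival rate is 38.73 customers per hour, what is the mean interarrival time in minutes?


Mean interarrival time = 60/lambda = 60/38.73 = 1.55 minutes

1.55 minutes


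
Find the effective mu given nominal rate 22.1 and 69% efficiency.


Effective rate = mu * efficiency = 22.1 * 0.69 = 15.25 per hour

15.25 per hour


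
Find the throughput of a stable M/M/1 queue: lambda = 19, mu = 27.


For a stable queue (lambda < mu), throughput = lambda = 19 per hour

19 per hour


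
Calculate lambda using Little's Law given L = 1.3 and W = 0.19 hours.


lambda = L / W = 1.3 / 0.19 = 6.84 per hour

6.84 per hour


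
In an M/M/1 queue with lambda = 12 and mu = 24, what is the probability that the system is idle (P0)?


P0 = 1 - rho = 1 - 12/24 = 0.5

0.5


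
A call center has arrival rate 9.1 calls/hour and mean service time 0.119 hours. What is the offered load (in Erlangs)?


Offered load a = lambda * E[S] = 9.1 * 0.119 = 1.08 Erlangs

1.08 Erlangs


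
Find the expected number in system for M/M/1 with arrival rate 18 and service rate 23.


rho = 18/23; L = rho/(1-rho) = 3.6

3.6


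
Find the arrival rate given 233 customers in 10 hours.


lambda = total arrivals / time = 233 / 10 = 23.3 per hour

23.3 per hour


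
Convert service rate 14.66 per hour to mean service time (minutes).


Mean service time = 60/mu = 60/14.66 = 4.09 minutes

4.09 minutes


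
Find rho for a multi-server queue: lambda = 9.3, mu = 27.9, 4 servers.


rho = lambda / (c * mu) = 9.3 / (4 * 27.9) = 0.0833

0.0833


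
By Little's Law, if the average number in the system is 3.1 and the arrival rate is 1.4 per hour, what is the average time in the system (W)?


W = L / lambda = 3.1 / 1.4 = 2.2143 hours

2.2143 hours


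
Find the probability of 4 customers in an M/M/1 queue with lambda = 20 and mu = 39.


rho = 20/39; P(n) = (1-rho)*rho^n = (1-20/39)*(20/39)^4 = 0.0337

0.0337


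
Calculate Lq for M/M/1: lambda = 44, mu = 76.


rho = 44/76; Lq = rho^2/(1-rho) = 0.8

0.8


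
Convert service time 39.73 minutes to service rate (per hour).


mu = 60 / avg_service_time = 60 / 39.73 = 1.51 per hour

1.51 per hour


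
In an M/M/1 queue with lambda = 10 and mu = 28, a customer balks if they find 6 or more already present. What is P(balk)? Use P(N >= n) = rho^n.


P(N >= 6) = rho^6 = (10/28)^6 = 0.0021

0.0021


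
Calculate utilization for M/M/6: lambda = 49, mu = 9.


rho = lambda/(c*mu) = 49/(6*9) = 0.9074

0.9074


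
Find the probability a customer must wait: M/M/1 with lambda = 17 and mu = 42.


P(wait) = rho = lambda/mu = 17/42 = 0.4048

0.4048


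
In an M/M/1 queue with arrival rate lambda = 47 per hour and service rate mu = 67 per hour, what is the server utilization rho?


rho = lambda/mu = 47/67 = 0.7015

0.7015


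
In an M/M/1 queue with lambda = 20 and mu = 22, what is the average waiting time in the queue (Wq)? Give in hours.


rho = 20/22; Wq = rho/(mu - lambda) = 0.4545 hours

0.4545 hours


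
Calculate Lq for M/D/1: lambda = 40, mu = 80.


M/D/1: Lq = rho^2 / (2*(1-rho)) where rho = 40/80; Lq = 0.25

0.25


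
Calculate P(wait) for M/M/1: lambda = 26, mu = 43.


P(wait) = rho = lambda/mu = 26/43 = 0.6047

0.6047


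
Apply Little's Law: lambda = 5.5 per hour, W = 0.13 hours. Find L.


L = lambda * W = 5.5 * 0.13 = 0.72

0.72


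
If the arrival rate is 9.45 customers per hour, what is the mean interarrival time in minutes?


Mean interarrival time = 60/lambda = 60/9.45 = 6.35 minutes

6.35 minutes


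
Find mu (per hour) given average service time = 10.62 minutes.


mu = 60 / avg_service_time = 60 / 10.62 = 5.65 per hour

5.65 per hour
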